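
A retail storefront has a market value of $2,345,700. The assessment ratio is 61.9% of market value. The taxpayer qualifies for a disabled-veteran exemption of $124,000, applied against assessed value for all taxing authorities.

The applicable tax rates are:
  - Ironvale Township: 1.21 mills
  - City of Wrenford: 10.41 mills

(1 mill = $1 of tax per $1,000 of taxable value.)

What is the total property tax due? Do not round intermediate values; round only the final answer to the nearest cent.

$15,431.22

Assessed value = $2,345,700 × 0.619 = $1,451,988.3
Taxable value = $1,451,988.3 − $124,000 = $1,327,988.3
Ironvale Township: $1,327,988.3 × 0.00121 = $1,606.865843
City of Wrenford: $1,327,988.3 × 0.01041 = $13,824.358203
Total = $1,606.865843 + $13,824.358203 = $15,431.224046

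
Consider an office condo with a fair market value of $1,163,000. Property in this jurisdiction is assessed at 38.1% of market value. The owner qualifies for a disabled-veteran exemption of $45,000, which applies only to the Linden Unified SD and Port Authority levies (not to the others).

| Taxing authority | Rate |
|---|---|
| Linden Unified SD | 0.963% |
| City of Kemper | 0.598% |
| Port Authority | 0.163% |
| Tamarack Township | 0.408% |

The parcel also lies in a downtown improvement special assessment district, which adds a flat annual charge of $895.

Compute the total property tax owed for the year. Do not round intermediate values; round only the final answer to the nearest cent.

Assessed value = $1,163,000 × 0.381 = $443,103
Linden Unified SD: ($443,103 − $45,000) × 0.00963 = $398,103 × 0.00963 = $3,833.73189
City of Kemper: $443,103 × 0.00598 = $2,649.75594
Port Authority: ($443,103 − $45,000) × 0.00163 = $398,103 × 0.00163 = $648.90789
Tamarack Township: $443,103 × 0.00408 = $1,807.86024
Levies subtotal = $8,940.25596
Total = $8,940.25596 + $895 = $9,835.25596

$9,835.26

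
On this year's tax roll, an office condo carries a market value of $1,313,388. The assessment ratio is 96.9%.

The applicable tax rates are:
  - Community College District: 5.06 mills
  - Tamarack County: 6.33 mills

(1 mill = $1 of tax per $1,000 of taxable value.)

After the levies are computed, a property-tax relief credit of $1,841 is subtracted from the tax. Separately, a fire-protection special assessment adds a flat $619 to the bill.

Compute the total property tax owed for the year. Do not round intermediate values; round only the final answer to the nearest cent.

$13,273.75

Assessed value = $1,313,388 × 0.969 = $1,272,672.972
Community College District: $1,272,672.972 × 0.00506 = $6,439.72523832
Tamarack County: $1,272,672.972 × 0.00633 = $8,056.01991276
Levies subtotal = $14,495.74515108
After credit = $14,495.74515108 − $1,841 = $12,654.74515108
Total = $12,654.74515108 + $619 = $13,273.74515108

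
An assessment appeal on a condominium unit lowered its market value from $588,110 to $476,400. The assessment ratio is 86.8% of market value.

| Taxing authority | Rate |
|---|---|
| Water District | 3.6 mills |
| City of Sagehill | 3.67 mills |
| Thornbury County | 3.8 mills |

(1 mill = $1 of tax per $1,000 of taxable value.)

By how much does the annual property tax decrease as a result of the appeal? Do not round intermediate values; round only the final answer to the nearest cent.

$1,073.39

Old assessed value = $588,110 × 0.868 = $510,479.48
New assessed value = $476,400 × 0.868 = $413,515.2
Combined rate = 0.0036 + 0.00367 + 0.0038 = 0.01107
Old tax = $510,479.48 × 0.01107 = $5,651.0078436
New tax = $413,515.2 × 0.01107 = $4,577.613264
Reduction = $5,651.0078436 − $4,577.613264 = $1,073.3945796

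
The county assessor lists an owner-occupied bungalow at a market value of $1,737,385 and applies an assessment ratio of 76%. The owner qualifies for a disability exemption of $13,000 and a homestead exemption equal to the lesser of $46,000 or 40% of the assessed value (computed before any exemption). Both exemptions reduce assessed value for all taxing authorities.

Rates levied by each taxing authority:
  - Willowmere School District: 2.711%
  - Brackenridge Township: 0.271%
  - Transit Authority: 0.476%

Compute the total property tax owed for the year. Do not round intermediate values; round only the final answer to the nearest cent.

$43,619.65

Assessed value = $1,737,385 × 0.76 = $1,320,412.6
Homestead exemption = min($46,000, 40% × $1,320,412.6) = min($46,000, $528,165.04) = $46,000 (dollar cap binds)
Taxable value = $1,320,412.6 − $13,000 − $46,000 = $1,261,412.6
Willowmere School District: $1,261,412.6 × 0.02711 = $34,196.895586
Brackenridge Township: $1,261,412.6 × 0.00271 = $3,418.428146
Transit Authority: $1,261,412.6 × 0.00476 = $6,004.323976
Total = $43,619.647708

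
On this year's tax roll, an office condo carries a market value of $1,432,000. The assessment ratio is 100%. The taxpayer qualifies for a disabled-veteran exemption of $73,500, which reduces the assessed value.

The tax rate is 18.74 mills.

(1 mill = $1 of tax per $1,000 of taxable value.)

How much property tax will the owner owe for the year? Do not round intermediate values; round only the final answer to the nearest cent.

$25,458.29

Assessed value = $1,432,000 × 1 = $1,432,000
Taxable value = $1,432,000 − $73,500 = $1,358,500
Tax = $1,358,500 × 0.01874 = $25,458.29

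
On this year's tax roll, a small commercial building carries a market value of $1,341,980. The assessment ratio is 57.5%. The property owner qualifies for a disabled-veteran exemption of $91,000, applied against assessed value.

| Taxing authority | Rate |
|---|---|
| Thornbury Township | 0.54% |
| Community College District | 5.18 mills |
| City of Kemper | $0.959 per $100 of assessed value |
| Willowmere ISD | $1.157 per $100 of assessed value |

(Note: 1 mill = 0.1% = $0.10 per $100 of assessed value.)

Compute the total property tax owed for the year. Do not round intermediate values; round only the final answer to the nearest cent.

$21,603.47

Assessed value = $1,341,980 × 0.575 = $771,638.5
Taxable value = $771,638.5 − $91,000 = $680,638.5
Thornbury Township: $680,638.5 × 0.0054 = $3,675.4479
Community College District: $680,638.5 × 0.00518 = $3,525.70743
City of Kemper: $680,638.5 × 0.00959 = $6,527.323215
Willowmere ISD: $680,638.5 × 0.01157 = $7,874.987445
Total = $21,603.46599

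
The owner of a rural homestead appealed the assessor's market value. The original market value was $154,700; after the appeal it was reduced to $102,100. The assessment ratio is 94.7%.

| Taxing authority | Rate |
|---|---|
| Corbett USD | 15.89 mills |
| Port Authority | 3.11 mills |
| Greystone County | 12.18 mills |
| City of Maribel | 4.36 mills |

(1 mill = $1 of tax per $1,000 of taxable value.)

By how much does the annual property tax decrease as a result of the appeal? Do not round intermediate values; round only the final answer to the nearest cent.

Old assessed value = $154,700 × 0.947 = $146,500.9
New assessed value = $102,100 × 0.947 = $96,688.7
Combined rate = 0.01589 + 0.00311 + 0.01218 + 0.00436 = 0.03554
Old tax = $146,500.9 × 0.03554 = $5,206.641986
New tax = $96,688.7 × 0.03554 = $3,436.316398
Reduction = $5,206.641986 − $3,436.316398 = $1,770.325588

$1,770.33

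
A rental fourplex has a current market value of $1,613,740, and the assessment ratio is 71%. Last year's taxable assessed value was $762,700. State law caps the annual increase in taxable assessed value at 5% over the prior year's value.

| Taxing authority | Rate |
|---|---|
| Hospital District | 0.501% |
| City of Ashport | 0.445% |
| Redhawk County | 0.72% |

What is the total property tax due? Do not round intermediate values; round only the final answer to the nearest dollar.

Uncapped assessed value = $1,613,740 × 0.71 = $1,145,755.4
Cap limit = $762,700 × 1.05 = $800,835
Taxable assessed value = min($1,145,755.4, $800,835) = $800,835 (cap binds)
Hospital District: $800,835 × 0.00501 = $4,012.18335
City of Ashport: $800,835 × 0.00445 = $3,563.71575
Redhawk County: $800,835 × 0.0072 = $5,766.012
Total = $13,341.9111

$13,342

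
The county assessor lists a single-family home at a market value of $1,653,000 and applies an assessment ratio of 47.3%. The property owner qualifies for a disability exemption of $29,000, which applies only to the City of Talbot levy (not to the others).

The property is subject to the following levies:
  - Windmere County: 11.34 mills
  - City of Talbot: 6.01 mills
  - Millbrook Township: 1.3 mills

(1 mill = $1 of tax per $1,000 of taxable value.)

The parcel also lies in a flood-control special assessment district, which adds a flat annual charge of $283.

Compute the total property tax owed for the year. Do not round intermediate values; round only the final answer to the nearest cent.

$14,690.57

Assessed value = $1,653,000 × 0.473 = $781,869
Windmere County: $781,869 × 0.01134 = $8,866.39446
City of Talbot: ($781,869 − $29,000) × 0.00601 = $752,869 × 0.00601 = $4,524.74269
Millbrook Township: $781,869 × 0.0013 = $1,016.4297
Levies subtotal = $14,407.56685
Total = $14,407.56685 + $283 = $14,690.56685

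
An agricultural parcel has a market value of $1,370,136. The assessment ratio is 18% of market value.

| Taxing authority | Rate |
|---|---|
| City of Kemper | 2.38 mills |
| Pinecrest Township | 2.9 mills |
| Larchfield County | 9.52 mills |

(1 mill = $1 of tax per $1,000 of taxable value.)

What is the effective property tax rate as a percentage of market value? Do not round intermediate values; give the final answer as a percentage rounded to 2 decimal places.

Assessed value = $1,370,136 × 0.18 = $246,624.48
City of Kemper: $246,624.48 × 0.00238 = $586.9662624
Pinecrest Township: $246,624.48 × 0.0029 = $715.210992
Larchfield County: $246,624.48 × 0.00952 = $2,347.8650496
Total tax = $3,650.042304
Effective rate = $3,650.042304 ÷ $1,370,136 = 0.27% of market value

0.27%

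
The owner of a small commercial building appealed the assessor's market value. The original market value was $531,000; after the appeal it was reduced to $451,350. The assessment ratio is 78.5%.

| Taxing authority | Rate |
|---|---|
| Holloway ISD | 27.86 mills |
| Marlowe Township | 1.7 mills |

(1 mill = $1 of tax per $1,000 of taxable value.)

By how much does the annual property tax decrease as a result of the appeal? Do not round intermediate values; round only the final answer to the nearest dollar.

Old assessed value = $531,000 × 0.785 = $416,835
New assessed value = $451,350 × 0.785 = $354,309.75
Combined rate = 0.02786 + 0.0017 = 0.02956
Old tax = $416,835 × 0.02956 = $12,321.6426
New tax = $354,309.75 × 0.02956 = $10,473.39621
Reduction = $12,321.6426 − $10,473.39621 = $1,848.24639

$1,848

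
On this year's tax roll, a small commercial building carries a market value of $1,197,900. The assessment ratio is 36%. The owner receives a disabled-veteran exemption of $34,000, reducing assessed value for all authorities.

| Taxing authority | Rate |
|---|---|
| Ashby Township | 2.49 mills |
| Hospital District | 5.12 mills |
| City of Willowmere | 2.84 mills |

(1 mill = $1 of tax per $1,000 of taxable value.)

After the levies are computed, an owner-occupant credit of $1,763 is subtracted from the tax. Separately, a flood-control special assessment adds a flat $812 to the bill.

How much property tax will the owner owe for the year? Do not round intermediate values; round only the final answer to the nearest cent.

Assessed value = $1,197,900 × 0.36 = $431,244
Taxable value = $431,244 − $34,000 = $397,244
Ashby Township: $397,244 × 0.00249 = $989.13756
Hospital District: $397,244 × 0.00512 = $2,033.88928
City of Willowmere: $397,244 × 0.00284 = $1,128.17296
Levies subtotal = $4,151.1998
After credit = $4,151.1998 − $1,763 = $2,388.1998
Total = $2,388.1998 + $812 = $3,200.1998

$3,200.20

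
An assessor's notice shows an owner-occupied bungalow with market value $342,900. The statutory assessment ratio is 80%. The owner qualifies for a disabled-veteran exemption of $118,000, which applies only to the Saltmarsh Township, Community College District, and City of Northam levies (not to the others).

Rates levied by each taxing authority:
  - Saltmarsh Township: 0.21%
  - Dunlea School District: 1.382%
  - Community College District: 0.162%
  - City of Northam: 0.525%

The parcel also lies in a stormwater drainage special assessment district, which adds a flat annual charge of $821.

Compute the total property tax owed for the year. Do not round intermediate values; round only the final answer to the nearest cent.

Assessed value = $342,900 × 0.8 = $274,320
Saltmarsh Township: ($274,320 − $118,000) × 0.0021 = $156,320 × 0.0021 = $328.272
Dunlea School District: $274,320 × 0.01382 = $3,791.1024
Community College District: ($274,320 − $118,000) × 0.00162 = $156,320 × 0.00162 = $253.2384
City of Northam: ($274,320 − $118,000) × 0.00525 = $156,320 × 0.00525 = $820.68
Levies subtotal = $5,193.2928
Total = $5,193.2928 + $821 = $6,014.2928

$6,014.29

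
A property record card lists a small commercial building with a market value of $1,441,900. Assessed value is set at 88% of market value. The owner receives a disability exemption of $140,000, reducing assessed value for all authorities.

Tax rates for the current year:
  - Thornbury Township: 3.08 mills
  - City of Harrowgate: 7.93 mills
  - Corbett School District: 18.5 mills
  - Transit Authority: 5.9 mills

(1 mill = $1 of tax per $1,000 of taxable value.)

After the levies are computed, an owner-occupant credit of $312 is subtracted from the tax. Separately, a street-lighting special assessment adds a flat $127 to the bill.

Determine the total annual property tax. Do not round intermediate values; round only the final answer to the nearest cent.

$39,788.36

Assessed value = $1,441,900 × 0.88 = $1,268,872
Taxable value = $1,268,872 − $140,000 = $1,128,872
Thornbury Township: $1,128,872 × 0.00308 = $3,476.92576
City of Harrowgate: $1,128,872 × 0.00793 = $8,951.95496
Corbett School District: $1,128,872 × 0.0185 = $20,884.132
Transit Authority: $1,128,872 × 0.0059 = $6,660.3448
Levies subtotal = $39,973.35752
After credit = $39,973.35752 − $312 = $39,661.35752
Total = $39,661.35752 + $127 = $39,788.35752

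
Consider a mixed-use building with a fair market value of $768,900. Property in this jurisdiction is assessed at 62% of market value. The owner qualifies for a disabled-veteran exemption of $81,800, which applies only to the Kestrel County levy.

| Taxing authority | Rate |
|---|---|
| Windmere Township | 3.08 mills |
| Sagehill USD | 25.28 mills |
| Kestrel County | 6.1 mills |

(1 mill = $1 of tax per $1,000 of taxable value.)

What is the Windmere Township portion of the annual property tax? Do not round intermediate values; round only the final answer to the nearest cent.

$1,468.29

Assessed value = $768,900 × 0.62 = $476,718
Windmere Township taxable value = $476,718 (exemption does not apply)
Windmere Township levy = $476,718 × 0.00308 = $1,468.29144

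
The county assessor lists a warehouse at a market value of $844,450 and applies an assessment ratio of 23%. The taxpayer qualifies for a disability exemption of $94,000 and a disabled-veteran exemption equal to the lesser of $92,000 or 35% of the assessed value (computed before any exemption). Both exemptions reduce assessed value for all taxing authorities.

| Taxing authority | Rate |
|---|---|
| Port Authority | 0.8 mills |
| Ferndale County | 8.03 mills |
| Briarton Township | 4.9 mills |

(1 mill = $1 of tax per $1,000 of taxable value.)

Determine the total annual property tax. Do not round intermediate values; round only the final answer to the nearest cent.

Assessed value = $844,450 × 0.23 = $194,223.5
Disabled-veteran exemption = min($92,000, 35% × $194,223.5) = min($92,000, $67,978.225) = $67,978.225 (percentage binds)
Taxable value = $194,223.5 − $94,000 − $67,978.225 = $32,245.275
Port Authority: $32,245.275 × 0.0008 = $25.79622
Ferndale County: $32,245.275 × 0.00803 = $258.92955825
Briarton Township: $32,245.275 × 0.0049 = $158.0018475
Total = $442.72762575

$442.73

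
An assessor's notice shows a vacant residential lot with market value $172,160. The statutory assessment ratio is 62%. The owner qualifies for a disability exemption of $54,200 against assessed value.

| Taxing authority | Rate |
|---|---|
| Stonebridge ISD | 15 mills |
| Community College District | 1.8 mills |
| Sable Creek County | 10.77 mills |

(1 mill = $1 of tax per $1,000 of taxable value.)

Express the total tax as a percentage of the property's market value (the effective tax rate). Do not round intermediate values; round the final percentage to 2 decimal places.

0.84%

Assessed value = $172,160 × 0.62 = $106,739.2
Taxable value = $106,739.2 − $54,200 = $52,539.2
Stonebridge ISD: $52,539.2 × 0.015 = $788.088
Community College District: $52,539.2 × 0.0018 = $94.57056
Sable Creek County: $52,539.2 × 0.01077 = $565.847184
Total tax = $1,448.505744
Effective rate = $1,448.505744 ÷ $172,160 = 0.84% of market value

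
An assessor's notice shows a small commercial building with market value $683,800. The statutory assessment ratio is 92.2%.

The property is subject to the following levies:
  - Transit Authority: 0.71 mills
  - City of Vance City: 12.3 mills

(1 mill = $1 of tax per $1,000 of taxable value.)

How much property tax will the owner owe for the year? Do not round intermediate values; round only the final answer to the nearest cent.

Assessed value = $683,800 × 0.922 = $630,463.6
Transit Authority: $630,463.6 × 0.00071 = $447.629156
City of Vance City: $630,463.6 × 0.0123 = $7,754.70228
Total = $447.629156 + $7,754.70228 = $8,202.331436

$8,202.33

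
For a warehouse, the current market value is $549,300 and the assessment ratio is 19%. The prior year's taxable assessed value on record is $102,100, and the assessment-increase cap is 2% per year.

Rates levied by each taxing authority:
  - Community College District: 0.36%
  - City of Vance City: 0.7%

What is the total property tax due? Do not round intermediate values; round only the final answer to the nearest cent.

$1,103.91

Uncapped assessed value = $549,300 × 0.19 = $104,367
Cap limit = $102,100 × 1.02 = $104,142
Taxable assessed value = min($104,367, $104,142) = $104,142 (cap binds)
Community College District: $104,142 × 0.0036 = $374.9112
City of Vance City: $104,142 × 0.007 = $728.994
Total = $1,103.9052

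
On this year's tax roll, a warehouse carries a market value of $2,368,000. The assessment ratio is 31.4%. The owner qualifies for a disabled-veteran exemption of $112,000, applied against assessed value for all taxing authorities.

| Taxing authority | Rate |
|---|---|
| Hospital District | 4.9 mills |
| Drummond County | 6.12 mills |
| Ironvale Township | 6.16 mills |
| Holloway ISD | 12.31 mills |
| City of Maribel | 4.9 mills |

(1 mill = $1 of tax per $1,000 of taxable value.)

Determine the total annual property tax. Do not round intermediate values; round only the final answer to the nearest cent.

$21,719.07

Assessed value = $2,368,000 × 0.314 = $743,552
Taxable value = $743,552 − $112,000 = $631,552
Hospital District: $631,552 × 0.0049 = $3,094.6048
Drummond County: $631,552 × 0.00612 = $3,865.09824
Ironvale Township: $631,552 × 0.00616 = $3,890.36032
Holloway ISD: $631,552 × 0.01231 = $7,774.40512
City of Maribel: $631,552 × 0.0049 = $3,094.6048
Total = $3,094.6048 + $3,865.09824 + $3,890.36032 + $7,774.40512 + $3,094.6048 = $21,719.07328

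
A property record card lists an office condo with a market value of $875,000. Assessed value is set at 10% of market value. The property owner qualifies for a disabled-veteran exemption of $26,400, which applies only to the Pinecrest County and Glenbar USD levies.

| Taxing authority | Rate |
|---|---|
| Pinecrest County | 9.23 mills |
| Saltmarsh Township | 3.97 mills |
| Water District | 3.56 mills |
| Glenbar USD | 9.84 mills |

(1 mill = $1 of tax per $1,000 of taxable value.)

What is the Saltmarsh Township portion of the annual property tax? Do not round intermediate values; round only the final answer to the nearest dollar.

$347

Assessed value = $875,000 × 0.1 = $87,500
Saltmarsh Township taxable value = $87,500 (exemption does not apply)
Saltmarsh Township levy = $87,500 × 0.00397 = $347.375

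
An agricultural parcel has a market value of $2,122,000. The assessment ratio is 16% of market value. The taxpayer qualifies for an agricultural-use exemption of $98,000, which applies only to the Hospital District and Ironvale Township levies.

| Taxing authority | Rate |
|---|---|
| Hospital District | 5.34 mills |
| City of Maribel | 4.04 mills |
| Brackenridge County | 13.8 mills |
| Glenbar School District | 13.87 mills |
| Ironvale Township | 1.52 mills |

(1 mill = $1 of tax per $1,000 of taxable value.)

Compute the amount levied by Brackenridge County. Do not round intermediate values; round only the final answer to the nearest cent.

$4,685.38

Assessed value = $2,122,000 × 0.16 = $339,520
Brackenridge County taxable value = $339,520 (exemption does not apply)
Brackenridge County levy = $339,520 × 0.0138 = $4,685.376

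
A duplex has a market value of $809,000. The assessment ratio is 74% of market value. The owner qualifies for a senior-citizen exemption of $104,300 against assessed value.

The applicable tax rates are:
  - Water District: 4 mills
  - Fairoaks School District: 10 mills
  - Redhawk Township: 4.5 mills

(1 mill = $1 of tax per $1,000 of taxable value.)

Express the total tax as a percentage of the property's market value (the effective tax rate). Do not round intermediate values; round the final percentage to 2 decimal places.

1.13%

Assessed value = $809,000 × 0.74 = $598,660
Taxable value = $598,660 − $104,300 = $494,360
Water District: $494,360 × 0.004 = $1,977.44
Fairoaks School District: $494,360 × 0.01 = $4,943.6
Redhawk Township: $494,360 × 0.0045 = $2,224.62
Total tax = $9,145.66
Effective rate = $9,145.66 ÷ $809,000 = 1.13% of market value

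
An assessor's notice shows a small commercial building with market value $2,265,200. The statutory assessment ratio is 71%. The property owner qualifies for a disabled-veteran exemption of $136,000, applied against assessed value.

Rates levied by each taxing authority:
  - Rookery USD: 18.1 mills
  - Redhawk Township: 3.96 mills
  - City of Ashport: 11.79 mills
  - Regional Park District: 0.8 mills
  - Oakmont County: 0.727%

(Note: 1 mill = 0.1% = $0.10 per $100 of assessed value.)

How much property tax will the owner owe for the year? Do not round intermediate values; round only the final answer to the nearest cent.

$61,718.48

Assessed value = $2,265,200 × 0.71 = $1,608,292
Taxable value = $1,608,292 − $136,000 = $1,472,292
Rookery USD: $1,472,292 × 0.0181 = $26,648.4852
Redhawk Township: $1,472,292 × 0.00396 = $5,830.27632
City of Ashport: $1,472,292 × 0.01179 = $17,358.32268
Regional Park District: $1,472,292 × 0.0008 = $1,177.8336
Oakmont County: $1,472,292 × 0.00727 = $10,703.56284
Total = $61,718.48064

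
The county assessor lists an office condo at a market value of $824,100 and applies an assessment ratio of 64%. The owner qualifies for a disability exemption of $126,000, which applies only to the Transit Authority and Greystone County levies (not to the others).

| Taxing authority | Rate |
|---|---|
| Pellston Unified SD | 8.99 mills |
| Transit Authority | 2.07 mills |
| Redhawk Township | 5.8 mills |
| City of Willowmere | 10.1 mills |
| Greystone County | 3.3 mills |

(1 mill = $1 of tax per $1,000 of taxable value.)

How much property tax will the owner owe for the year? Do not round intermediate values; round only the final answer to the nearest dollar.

Assessed value = $824,100 × 0.64 = $527,424
Pellston Unified SD: $527,424 × 0.00899 = $4,741.54176
Transit Authority: ($527,424 − $126,000) × 0.00207 = $401,424 × 0.00207 = $830.94768
Redhawk Township: $527,424 × 0.0058 = $3,059.0592
City of Willowmere: $527,424 × 0.0101 = $5,326.9824
Greystone County: ($527,424 − $126,000) × 0.0033 = $401,424 × 0.0033 = $1,324.6992
Total = $15,283.23024

$15,283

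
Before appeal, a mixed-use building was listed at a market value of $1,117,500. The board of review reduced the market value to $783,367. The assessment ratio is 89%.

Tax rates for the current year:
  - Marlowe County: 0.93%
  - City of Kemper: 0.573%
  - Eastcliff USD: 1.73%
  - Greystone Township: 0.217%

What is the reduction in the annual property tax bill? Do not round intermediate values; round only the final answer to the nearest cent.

$10,259.55

Old assessed value = $1,117,500 × 0.89 = $994,575
New assessed value = $783,367 × 0.89 = $697,196.63
Combined rate = 0.0093 + 0.00573 + 0.0173 + 0.00217 = 0.0345
Old tax = $994,575 × 0.0345 = $34,312.8375
New tax = $697,196.63 × 0.0345 = $24,053.283735
Reduction = $34,312.8375 − $24,053.283735 = $10,259.553765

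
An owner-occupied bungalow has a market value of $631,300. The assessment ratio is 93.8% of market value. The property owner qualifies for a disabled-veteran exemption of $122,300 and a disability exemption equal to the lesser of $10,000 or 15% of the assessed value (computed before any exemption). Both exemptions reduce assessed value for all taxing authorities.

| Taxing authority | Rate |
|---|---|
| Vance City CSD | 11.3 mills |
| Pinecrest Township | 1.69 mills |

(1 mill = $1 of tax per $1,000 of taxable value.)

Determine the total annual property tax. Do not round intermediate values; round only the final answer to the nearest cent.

$5,973.57

Assessed value = $631,300 × 0.938 = $592,159.4
Disability exemption = min($10,000, 15% × $592,159.4) = min($10,000, $88,823.91) = $10,000 (dollar cap binds)
Taxable value = $592,159.4 − $122,300 − $10,000 = $459,859.4
Vance City CSD: $459,859.4 × 0.0113 = $5,196.41122
Pinecrest Township: $459,859.4 × 0.00169 = $777.162386
Total = $5,973.573606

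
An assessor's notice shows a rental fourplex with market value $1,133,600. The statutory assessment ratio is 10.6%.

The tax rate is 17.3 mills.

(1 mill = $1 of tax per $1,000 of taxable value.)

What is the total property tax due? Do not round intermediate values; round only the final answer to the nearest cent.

Assessed value = $1,133,600 × 0.106 = $120,161.6
Tax = $120,161.6 × 0.0173 = $2,078.79568

$2,078.80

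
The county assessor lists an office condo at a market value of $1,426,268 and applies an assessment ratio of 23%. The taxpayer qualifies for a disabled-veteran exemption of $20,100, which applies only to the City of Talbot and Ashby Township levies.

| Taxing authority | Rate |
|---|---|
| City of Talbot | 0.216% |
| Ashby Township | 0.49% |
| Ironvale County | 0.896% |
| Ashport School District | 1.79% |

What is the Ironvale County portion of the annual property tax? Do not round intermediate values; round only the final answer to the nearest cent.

$2,939.25

Assessed value = $1,426,268 × 0.23 = $328,041.64
Ironvale County taxable value = $328,041.64 (exemption does not apply)
Ironvale County levy = $328,041.64 × 0.00896 = $2,939.2530944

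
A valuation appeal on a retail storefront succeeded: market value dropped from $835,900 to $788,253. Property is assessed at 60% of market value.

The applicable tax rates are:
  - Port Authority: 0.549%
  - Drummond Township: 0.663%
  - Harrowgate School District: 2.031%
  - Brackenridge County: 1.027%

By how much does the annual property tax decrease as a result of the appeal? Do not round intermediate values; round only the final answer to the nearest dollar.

Old assessed value = $835,900 × 0.6 = $501,540
New assessed value = $788,253 × 0.6 = $472,951.8
Combined rate = 0.00549 + 0.00663 + 0.02031 + 0.01027 = 0.0427
Old tax = $501,540 × 0.0427 = $21,415.758
New tax = $472,951.8 × 0.0427 = $20,195.04186
Reduction = $21,415.758 − $20,195.04186 = $1,220.71614

$1,221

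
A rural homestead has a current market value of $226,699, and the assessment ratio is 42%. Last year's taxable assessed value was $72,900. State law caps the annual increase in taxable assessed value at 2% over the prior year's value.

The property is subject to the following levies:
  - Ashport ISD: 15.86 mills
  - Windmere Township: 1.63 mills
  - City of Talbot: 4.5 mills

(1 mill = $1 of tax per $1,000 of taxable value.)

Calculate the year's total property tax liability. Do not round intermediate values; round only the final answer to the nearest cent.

$1,635.13

Uncapped assessed value = $226,699 × 0.42 = $95,213.58
Cap limit = $72,900 × 1.02 = $74,358
Taxable assessed value = min($95,213.58, $74,358) = $74,358 (cap binds)
Ashport ISD: $74,358 × 0.01586 = $1,179.31788
Windmere Township: $74,358 × 0.00163 = $121.20354
City of Talbot: $74,358 × 0.0045 = $334.611
Total = $1,635.13242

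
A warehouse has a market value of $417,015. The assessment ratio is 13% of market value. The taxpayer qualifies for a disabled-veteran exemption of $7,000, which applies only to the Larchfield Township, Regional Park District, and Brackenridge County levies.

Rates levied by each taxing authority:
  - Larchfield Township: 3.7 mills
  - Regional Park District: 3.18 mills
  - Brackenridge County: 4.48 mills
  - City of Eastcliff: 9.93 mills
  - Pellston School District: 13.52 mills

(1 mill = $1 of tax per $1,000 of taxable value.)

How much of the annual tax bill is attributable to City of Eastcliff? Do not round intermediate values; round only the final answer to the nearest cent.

Assessed value = $417,015 × 0.13 = $54,211.95
City of Eastcliff taxable value = $54,211.95 (exemption does not apply)
City of Eastcliff levy = $54,211.95 × 0.00993 = $538.3246635

$538.32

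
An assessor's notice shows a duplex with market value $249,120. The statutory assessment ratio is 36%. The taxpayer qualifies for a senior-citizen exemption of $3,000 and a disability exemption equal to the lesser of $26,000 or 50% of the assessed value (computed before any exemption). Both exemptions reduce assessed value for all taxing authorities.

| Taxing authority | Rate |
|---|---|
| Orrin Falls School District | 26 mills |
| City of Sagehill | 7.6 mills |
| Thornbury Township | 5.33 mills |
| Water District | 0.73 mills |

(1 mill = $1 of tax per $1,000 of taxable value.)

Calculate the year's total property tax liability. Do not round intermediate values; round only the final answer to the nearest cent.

Assessed value = $249,120 × 0.36 = $89,683.2
Disability exemption = min($26,000, 50% × $89,683.2) = min($26,000, $44,841.6) = $26,000 (dollar cap binds)
Taxable value = $89,683.2 − $3,000 − $26,000 = $60,683.2
Orrin Falls School District: $60,683.2 × 0.026 = $1,577.7632
City of Sagehill: $60,683.2 × 0.0076 = $461.19232
Thornbury Township: $60,683.2 × 0.00533 = $323.441456
Water District: $60,683.2 × 0.00073 = $44.298736
Total = $2,406.695712

$2,406.70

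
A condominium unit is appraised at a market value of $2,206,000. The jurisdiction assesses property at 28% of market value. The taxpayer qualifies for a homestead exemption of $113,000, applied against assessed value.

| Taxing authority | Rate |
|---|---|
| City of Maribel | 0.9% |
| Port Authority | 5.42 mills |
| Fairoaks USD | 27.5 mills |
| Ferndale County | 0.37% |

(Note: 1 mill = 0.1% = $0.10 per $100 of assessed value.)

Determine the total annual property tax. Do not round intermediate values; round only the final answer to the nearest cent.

$23,023.50

Assessed value = $2,206,000 × 0.28 = $617,680
Taxable value = $617,680 − $113,000 = $504,680
City of Maribel: $504,680 × 0.009 = $4,542.12
Port Authority: $504,680 × 0.00542 = $2,735.3656
Fairoaks USD: $504,680 × 0.0275 = $13,878.7
Ferndale County: $504,680 × 0.0037 = $1,867.316
Total = $23,023.5016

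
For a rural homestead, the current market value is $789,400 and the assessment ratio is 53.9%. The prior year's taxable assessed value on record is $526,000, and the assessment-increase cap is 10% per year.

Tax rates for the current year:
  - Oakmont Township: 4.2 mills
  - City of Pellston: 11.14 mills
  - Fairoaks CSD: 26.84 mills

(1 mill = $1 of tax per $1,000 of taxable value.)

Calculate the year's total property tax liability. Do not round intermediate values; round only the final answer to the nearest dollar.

$17,947

Uncapped assessed value = $789,400 × 0.539 = $425,486.6
Cap limit = $526,000 × 1.1 = $578,600
Taxable assessed value = min($425,486.6, $578,600) = $425,486.6 (cap does not bind)
Oakmont Township: $425,486.6 × 0.0042 = $1,787.04372
City of Pellston: $425,486.6 × 0.01114 = $4,739.920724
Fairoaks CSD: $425,486.6 × 0.02684 = $11,420.060344
Total = $17,947.024788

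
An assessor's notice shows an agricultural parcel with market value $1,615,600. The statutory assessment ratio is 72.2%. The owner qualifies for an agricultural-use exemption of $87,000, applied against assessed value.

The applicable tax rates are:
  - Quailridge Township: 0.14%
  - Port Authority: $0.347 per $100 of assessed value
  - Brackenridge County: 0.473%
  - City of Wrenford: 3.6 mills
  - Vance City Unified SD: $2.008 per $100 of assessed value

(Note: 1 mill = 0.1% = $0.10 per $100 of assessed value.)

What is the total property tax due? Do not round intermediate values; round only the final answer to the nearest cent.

Assessed value = $1,615,600 × 0.722 = $1,166,463.2
Taxable value = $1,166,463.2 − $87,000 = $1,079,463.2
Quailridge Township: $1,079,463.2 × 0.0014 = $1,511.24848
Port Authority: $1,079,463.2 × 0.00347 = $3,745.737304
Brackenridge County: $1,079,463.2 × 0.00473 = $5,105.860936
City of Wrenford: $1,079,463.2 × 0.0036 = $3,886.06752
Vance City Unified SD: $1,079,463.2 × 0.02008 = $21,675.621056
Total = $35,924.535296

$35,924.54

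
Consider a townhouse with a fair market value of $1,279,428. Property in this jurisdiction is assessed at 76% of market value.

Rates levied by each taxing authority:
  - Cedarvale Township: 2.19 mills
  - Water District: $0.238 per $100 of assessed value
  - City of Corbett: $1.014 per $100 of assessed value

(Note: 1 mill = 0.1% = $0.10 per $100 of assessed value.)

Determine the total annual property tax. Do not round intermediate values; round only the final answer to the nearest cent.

Assessed value = $1,279,428 × 0.76 = $972,365.28
Cedarvale Township: $972,365.28 × 0.00219 = $2,129.4799632
Water District: $972,365.28 × 0.00238 = $2,314.2293664
City of Corbett: $972,365.28 × 0.01014 = $9,859.7839392
Total = $14,303.4932688

$14,303.49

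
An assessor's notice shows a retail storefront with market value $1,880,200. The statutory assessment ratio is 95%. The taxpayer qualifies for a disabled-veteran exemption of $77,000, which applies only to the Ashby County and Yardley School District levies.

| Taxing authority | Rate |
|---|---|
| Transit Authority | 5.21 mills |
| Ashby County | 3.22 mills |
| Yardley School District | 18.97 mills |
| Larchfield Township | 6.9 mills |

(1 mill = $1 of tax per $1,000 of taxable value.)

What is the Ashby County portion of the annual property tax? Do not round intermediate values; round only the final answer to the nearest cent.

$5,503.59

Assessed value = $1,880,200 × 0.95 = $1,786,190
Ashby County taxable value = $1,786,190 − $77,000 = $1,709,190
Ashby County levy = $1,709,190 × 0.00322 = $5,503.5918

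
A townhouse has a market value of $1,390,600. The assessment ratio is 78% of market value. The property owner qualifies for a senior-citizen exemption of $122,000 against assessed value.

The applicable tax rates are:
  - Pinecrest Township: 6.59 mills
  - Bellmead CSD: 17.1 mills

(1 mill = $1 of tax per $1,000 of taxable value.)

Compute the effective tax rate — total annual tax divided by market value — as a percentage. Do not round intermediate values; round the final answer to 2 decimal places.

1.64%

Assessed value = $1,390,600 × 0.78 = $1,084,668
Taxable value = $1,084,668 − $122,000 = $962,668
Pinecrest Township: $962,668 × 0.00659 = $6,343.98212
Bellmead CSD: $962,668 × 0.0171 = $16,461.6228
Total tax = $22,805.60492
Effective rate = $22,805.60492 ÷ $1,390,600 = 1.64% of market value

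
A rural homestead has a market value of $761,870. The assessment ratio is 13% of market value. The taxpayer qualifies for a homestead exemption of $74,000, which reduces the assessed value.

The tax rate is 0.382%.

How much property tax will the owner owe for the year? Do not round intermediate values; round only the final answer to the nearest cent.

Assessed value = $761,870 × 0.13 = $99,043.1
Taxable value = $99,043.1 − $74,000 = $25,043.1
Tax = $25,043.1 × 0.00382 = $95.664642

$95.66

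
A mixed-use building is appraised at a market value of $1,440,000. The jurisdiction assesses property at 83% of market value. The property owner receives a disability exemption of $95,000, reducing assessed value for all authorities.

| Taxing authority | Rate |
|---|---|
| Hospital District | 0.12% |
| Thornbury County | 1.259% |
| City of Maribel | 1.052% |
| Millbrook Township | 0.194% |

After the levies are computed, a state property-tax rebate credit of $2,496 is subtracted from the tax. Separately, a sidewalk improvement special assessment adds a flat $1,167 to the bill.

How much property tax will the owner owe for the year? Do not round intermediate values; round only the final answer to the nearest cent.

Assessed value = $1,440,000 × 0.83 = $1,195,200
Taxable value = $1,195,200 − $95,000 = $1,100,200
Hospital District: $1,100,200 × 0.0012 = $1,320.24
Thornbury County: $1,100,200 × 0.01259 = $13,851.518
City of Maribel: $1,100,200 × 0.01052 = $11,574.104
Millbrook Township: $1,100,200 × 0.00194 = $2,134.388
Levies subtotal = $28,880.25
After credit = $28,880.25 − $2,496 = $26,384.25
Total = $26,384.25 + $1,167 = $27,551.25

$27,551.25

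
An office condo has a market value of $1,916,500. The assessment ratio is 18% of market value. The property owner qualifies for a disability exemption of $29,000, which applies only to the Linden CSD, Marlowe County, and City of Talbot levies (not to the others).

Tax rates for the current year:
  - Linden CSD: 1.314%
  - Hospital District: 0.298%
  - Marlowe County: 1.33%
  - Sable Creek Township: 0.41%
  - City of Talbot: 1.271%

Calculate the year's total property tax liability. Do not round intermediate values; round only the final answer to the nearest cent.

Assessed value = $1,916,500 × 0.18 = $344,970
Linden CSD: ($344,970 − $29,000) × 0.01314 = $315,970 × 0.01314 = $4,151.8458
Hospital District: $344,970 × 0.00298 = $1,028.0106
Marlowe County: ($344,970 − $29,000) × 0.0133 = $315,970 × 0.0133 = $4,202.401
Sable Creek Township: $344,970 × 0.0041 = $1,414.377
City of Talbot: ($344,970 − $29,000) × 0.01271 = $315,970 × 0.01271 = $4,015.9787
Total = $14,812.6131

$14,812.61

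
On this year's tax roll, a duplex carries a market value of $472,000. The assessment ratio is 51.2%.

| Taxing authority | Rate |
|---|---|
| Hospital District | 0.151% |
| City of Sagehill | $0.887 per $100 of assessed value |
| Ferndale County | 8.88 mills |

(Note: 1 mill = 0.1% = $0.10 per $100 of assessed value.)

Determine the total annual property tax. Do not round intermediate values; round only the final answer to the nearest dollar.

$4,654

Assessed value = $472,000 × 0.512 = $241,664
Hospital District: $241,664 × 0.00151 = $364.91264
City of Sagehill: $241,664 × 0.00887 = $2,143.55968
Ferndale County: $241,664 × 0.00888 = $2,145.97632
Total = $4,654.44864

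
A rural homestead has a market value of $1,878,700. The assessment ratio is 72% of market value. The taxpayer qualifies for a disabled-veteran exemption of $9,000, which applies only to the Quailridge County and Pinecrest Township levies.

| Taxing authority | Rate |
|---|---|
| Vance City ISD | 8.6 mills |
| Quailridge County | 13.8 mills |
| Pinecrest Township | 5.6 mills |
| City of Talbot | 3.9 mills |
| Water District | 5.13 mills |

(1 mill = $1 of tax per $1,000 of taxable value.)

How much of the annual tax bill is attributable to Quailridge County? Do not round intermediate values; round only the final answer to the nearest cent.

$18,542.56

Assessed value = $1,878,700 × 0.72 = $1,352,664
Quailridge County taxable value = $1,352,664 − $9,000 = $1,343,664
Quailridge County levy = $1,343,664 × 0.0138 = $18,542.5632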